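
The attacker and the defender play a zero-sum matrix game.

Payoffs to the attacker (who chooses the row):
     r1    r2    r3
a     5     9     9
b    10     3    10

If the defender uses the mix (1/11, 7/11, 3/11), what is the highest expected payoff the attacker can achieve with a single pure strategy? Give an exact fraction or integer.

95/11

a: (5)·(1/11) + (9)·(7/11) + (9)·(3/11) = 95/11.
b: (10)·(1/11) + (3)·(7/11) + (10)·(3/11) = 61/11.
The best pure response is a with expected payoff 95/11.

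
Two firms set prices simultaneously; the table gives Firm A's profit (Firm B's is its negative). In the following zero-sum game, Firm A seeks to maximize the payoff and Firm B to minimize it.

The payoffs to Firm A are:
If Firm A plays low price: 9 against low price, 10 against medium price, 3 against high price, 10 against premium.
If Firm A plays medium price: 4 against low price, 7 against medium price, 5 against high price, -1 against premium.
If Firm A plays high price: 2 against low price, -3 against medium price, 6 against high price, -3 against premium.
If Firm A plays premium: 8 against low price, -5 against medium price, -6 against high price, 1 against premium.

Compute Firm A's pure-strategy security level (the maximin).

The worst-case payoff for each row is low price: 3, medium price: -1, high price: -3, premium: -6.
The best of these is 3.

3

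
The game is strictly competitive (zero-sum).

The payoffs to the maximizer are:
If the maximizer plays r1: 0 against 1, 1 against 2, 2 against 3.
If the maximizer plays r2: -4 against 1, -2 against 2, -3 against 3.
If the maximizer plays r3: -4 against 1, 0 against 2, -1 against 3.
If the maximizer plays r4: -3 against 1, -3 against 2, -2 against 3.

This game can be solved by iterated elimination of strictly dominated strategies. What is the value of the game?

Row r4 is strictly dominated by row r1 (0>-3, 1>-3, 2>-2); eliminate r4.
Column 2 is strictly dominated by 1 for the minimizer (0<1, -4<-2, -4<0); eliminate 2.
Row r3 is strictly dominated by row r1 (0>-4, 2>-1); eliminate r3.
Column 3 is strictly dominated by 1 for the minimizer (0<2, -4<-3); eliminate 3.
Row r2 is strictly dominated by row r1 (0>-4); eliminate r2.
Only (r1, 1) remains, with payoff 0.

0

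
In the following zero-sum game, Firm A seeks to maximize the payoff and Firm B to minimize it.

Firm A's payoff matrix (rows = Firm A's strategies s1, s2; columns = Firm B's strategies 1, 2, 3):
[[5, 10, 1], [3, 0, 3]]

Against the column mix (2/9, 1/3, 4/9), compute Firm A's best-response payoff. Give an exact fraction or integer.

44/9

s1: (5)·(2/9) + (10)·(1/3) + (1)·(4/9) = 44/9.
s2: (3)·(2/9) + (0)·(1/3) + (3)·(4/9) = 2.
The best pure response is s1 with expected payoff 44/9.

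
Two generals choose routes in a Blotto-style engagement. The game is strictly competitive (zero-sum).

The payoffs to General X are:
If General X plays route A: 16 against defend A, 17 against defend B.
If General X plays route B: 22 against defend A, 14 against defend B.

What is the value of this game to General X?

50/3

Row minima are 16 and 14, so General X's maximin is 16; column maxima are 22 and 17, so General Y's minimax is 17. These differ, so the equilibrium is in mixed strategies.
Let General X play route A with probability p. General Y is indifferent when 16p + 22(1−p) = 17p + 14(1−p), giving p = 8/9.
Let General Y play defend A with probability q. General X is indifferent when 16q + 17(1−q) = 22q + 14(1−q), giving q = 1/3.
The value is 16·(1/3) + (17)·(2/3) = 50/3.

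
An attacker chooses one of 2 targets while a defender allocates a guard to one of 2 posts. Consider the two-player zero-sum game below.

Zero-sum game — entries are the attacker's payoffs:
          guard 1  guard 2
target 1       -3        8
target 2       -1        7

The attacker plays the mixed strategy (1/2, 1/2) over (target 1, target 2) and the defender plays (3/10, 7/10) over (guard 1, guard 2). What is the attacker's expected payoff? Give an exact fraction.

93/20

Against (3/10, 7/10), each row's expected payoff is target 1: 47/10; target 2: 23/5.
Taking the (1/2, 1/2)-weighted average: (1/2)·(47/10) + (1/2)·(23/5) = 93/20.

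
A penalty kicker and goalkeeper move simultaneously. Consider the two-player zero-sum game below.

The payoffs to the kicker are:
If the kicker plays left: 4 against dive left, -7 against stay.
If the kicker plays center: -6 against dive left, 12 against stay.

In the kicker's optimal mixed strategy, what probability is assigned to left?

Row minima are -7 and -6, so the kicker's maximin is -6; column maxima are 4 and 12, so the goalkeeper's minimax is 4. These differ, so the equilibrium is in mixed strategies.
Let the kicker play left with probability p. The goalkeeper is indifferent when 4p − 6(1−p) = −7p + 12(1−p), giving p = 18/29.

18/29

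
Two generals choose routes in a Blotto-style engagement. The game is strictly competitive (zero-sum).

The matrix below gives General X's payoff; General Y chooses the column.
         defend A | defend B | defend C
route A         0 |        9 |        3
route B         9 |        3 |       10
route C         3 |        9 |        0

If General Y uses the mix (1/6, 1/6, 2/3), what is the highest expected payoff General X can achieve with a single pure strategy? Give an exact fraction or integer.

route A: (0)·(1/6) + (9)·(1/6) + (3)·(2/3) = 7/2.
route B: (9)·(1/6) + (3)·(1/6) + (10)·(2/3) = 26/3.
route C: (3)·(1/6) + (9)·(1/6) + (0)·(2/3) = 2.
The best pure response is route B with expected payoff 26/3.

26/3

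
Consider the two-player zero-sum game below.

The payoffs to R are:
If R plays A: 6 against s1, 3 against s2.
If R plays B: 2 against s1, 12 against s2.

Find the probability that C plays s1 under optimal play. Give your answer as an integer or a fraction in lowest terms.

Row minima are 3 and 2, so R's maximin is 3; column maxima are 6 and 12, so C's minimax is 6. These differ, so the equilibrium is in mixed strategies.
Let C play s1 with probability q. R is indifferent when 6q + 3(1−q) = 2q + 12(1−q), giving q = 9/13.

9/13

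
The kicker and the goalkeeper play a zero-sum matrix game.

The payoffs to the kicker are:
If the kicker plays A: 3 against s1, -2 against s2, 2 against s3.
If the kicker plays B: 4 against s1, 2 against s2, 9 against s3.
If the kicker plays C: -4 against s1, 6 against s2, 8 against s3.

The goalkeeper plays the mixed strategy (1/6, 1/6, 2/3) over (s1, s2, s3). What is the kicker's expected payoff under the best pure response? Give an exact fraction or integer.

7

A: (3)·(1/6) + (-2)·(1/6) + (2)·(2/3) = 3/2.
B: (4)·(1/6) + (2)·(1/6) + (9)·(2/3) = 7.
C: (-4)·(1/6) + (6)·(1/6) + (8)·(2/3) = 17/3.
The best pure response is B with expected payoff 7.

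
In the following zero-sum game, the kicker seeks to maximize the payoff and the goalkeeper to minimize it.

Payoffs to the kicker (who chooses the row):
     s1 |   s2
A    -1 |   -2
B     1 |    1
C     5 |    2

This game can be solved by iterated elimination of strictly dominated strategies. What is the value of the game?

2

Row B is strictly dominated by row C (5>1, 2>1); eliminate B.
Row A is strictly dominated by row C (5>-1, 2>-2); eliminate A.
Column s1 is strictly dominated by s2 for the goalkeeper (2<5); eliminate s1.
Only (C, s2) remains, with payoff 2.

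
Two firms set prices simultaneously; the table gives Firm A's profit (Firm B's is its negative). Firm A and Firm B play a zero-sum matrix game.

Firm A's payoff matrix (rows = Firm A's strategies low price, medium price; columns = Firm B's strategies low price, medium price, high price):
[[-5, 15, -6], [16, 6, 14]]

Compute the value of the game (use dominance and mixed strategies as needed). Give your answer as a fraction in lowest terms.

246/29

Column low price is strictly dominated by high price for Firm B (it gives Firm A more in every row).
The remaining 2×2 game on (low price, medium price) × (medium price, high price) has no saddle point. Let Firm A play low price with probability p; indifference gives 15p + 6(1−p) = −6p + 14(1−p), so p = 8/29.
Similarly Firm B's optimal q on medium price is 20/29, and the value is 15·(20/29) + (-6)·(9/29) = 246/29.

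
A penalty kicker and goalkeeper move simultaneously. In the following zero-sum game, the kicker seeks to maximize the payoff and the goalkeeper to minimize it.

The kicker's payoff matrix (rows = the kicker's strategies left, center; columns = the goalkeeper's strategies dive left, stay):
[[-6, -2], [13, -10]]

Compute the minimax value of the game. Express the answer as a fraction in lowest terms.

Row minima are -6 and -10, so the kicker's maximin is -6; column maxima are 13 and -2, so the goalkeeper's minimax is -2. These differ, so the equilibrium is in mixed strategies.
Let the kicker play left with probability p. The goalkeeper is indifferent when −6p + 13(1−p) = −2p − 10(1−p), giving p = 23/27.
Let the goalkeeper play dive left with probability q. The kicker is indifferent when −6q − 2(1−q) = 13q − 10(1−q), giving q = 8/27.
The value is -6·(8/27) + (-2)·(19/27) = -86/27.

-86/27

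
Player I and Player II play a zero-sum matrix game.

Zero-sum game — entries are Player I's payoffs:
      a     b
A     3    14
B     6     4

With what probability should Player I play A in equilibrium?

2/13

Row minima are 3 and 4, so Player I's maximin is 4; column maxima are 6 and 14, so Player II's minimax is 6. These differ, so the equilibrium is in mixed strategies.
Let Player I play A with probability p. Player II is indifferent when 3p + 6(1−p) = 14p + 4(1−p), giving p = 2/13.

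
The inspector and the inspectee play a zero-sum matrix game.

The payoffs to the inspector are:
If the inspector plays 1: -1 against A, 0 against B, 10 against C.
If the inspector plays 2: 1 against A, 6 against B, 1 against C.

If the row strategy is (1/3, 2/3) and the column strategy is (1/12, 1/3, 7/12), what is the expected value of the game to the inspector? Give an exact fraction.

133/36

Against (1/12, 1/3, 7/12), each row's expected payoff is 1: 23/4; 2: 8/3.
Taking the (1/3, 2/3)-weighted average: (1/3)·(23/4) + (2/3)·(8/3) = 133/36.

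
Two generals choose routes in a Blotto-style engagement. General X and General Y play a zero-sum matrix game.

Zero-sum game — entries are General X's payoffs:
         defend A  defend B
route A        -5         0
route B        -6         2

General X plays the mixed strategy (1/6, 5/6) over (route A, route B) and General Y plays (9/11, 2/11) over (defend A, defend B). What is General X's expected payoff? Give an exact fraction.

-295/66

Against (9/11, 2/11), each row's expected payoff is route A: -45/11; route B: -50/11.
Taking the (1/6, 5/6)-weighted average: (1/6)·(-45/11) + (5/6)·(-50/11) = -295/66.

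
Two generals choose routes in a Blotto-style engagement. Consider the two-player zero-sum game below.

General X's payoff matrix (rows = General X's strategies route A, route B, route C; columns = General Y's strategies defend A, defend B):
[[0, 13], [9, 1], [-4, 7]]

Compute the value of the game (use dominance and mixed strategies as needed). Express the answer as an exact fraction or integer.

39/7

Row route C is strictly dominated by row route A, so General X never plays it.
The remaining 2×2 game on (route A, route B) × (defend A, defend B) has no saddle point. Let General X play route A with probability p; indifference gives 9(1−p) = 13p + (1−p), so p = 8/21.
Similarly General Y's optimal q on defend A is 4/7, and the value is 0·(4/7) + (13)·(3/7) = 39/7.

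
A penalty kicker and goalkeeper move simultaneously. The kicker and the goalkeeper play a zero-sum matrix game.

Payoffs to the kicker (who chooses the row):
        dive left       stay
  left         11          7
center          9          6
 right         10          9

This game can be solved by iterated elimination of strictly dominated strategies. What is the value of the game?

9

Column dive left is strictly dominated by stay for the goalkeeper (7<11, 6<9, 9<10); eliminate dive left.
Row left is strictly dominated by row right (9>7); eliminate left.
Row center is strictly dominated by row right (9>6); eliminate center.
Only (right, stay) remains, with payoff 9.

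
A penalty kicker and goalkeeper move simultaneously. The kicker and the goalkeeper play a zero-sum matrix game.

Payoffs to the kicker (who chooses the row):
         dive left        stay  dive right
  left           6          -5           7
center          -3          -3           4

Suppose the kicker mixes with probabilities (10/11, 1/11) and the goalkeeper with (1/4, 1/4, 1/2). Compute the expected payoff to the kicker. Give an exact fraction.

Against (1/4, 1/4, 1/2), each row's expected payoff is left: 15/4; center: 1/2.
Taking the (10/11, 1/11)-weighted average: (10/11)·(15/4) + (1/11)·(1/2) = 38/11.

38/11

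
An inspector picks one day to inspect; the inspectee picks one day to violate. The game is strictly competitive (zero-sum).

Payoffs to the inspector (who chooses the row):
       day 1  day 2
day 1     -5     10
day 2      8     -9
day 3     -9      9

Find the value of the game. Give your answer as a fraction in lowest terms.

Row day 3 is strictly dominated by row day 1, so the inspector never plays it.
The remaining 2×2 game on (day 1, day 2) × (day 1, day 2) has no saddle point. Let the inspector play day 1 with probability p; indifference gives −5p + 8(1−p) = 10p − 9(1−p), so p = 17/32.
Similarly the inspectee's optimal q on day 1 is 19/32, and the value is -5·(19/32) + (10)·(13/32) = 35/32.

35/32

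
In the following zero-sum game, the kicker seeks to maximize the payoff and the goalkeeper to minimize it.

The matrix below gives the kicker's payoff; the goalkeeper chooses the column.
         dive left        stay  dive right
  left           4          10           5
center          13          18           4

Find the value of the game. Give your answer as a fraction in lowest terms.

49/10

Column stay is strictly dominated by dive left for the goalkeeper (it gives the kicker more in every row).
The remaining 2×2 game on (left, center) × (dive left, dive right) has no saddle point. Let the kicker play left with probability p; indifference gives 4p + 13(1−p) = 5p + 4(1−p), so p = 9/10.
Similarly the goalkeeper's optimal q on dive left is 1/10, and the value is 4·(1/10) + (5)·(9/10) = 49/10.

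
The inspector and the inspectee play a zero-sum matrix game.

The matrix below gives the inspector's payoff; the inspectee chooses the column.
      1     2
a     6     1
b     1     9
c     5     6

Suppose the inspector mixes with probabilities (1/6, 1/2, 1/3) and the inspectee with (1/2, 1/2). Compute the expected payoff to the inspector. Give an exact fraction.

Against (1/2, 1/2), each row's expected payoff is a: 7/2; b: 5; c: 11/2.
Taking the (1/6, 1/2, 1/3)-weighted average: (1/6)·(7/2) + (1/2)·(5) + (1/3)·(11/2) = 59/12.

59/12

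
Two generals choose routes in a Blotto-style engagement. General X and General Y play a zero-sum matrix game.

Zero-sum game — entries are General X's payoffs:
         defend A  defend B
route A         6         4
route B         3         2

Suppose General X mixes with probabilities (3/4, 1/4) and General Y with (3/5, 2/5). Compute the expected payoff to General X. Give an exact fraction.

91/20

Against (3/5, 2/5), each row's expected payoff is route A: 26/5; route B: 13/5.
Taking the (3/4, 1/4)-weighted average: (3/4)·(26/5) + (1/4)·(13/5) = 91/20.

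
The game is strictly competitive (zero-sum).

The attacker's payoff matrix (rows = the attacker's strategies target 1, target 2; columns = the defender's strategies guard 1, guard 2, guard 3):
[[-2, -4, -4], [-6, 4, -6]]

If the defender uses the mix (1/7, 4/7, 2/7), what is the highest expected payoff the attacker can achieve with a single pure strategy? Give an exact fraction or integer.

-2/7

target 1: (-2)·(1/7) + (-4)·(4/7) + (-4)·(2/7) = -26/7.
target 2: (-6)·(1/7) + (4)·(4/7) + (-6)·(2/7) = -2/7.
The best pure response is target 2 with expected payoff -2/7.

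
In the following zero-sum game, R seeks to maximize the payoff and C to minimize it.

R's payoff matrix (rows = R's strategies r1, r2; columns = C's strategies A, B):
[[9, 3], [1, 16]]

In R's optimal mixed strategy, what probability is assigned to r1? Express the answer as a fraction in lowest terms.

5/7

Row minima are 3 and 1, so R's maximin is 3; column maxima are 9 and 16, so C's minimax is 9. These differ, so the equilibrium is in mixed strategies.
Let R play r1 with probability p. C is indifferent when 9p + (1−p) = 3p + 16(1−p), giving p = 5/7.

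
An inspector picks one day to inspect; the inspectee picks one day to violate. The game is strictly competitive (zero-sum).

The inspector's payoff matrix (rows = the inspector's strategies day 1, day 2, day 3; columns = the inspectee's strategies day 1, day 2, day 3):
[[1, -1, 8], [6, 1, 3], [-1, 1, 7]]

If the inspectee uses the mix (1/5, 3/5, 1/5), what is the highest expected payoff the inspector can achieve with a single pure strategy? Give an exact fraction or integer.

day 1: (1)·(1/5) + (-1)·(3/5) + (8)·(1/5) = 6/5.
day 2: (6)·(1/5) + (1)·(3/5) + (3)·(1/5) = 12/5.
day 3: (-1)·(1/5) + (1)·(3/5) + (7)·(1/5) = 9/5.
The best pure response is day 2 with expected payoff 12/5.

12/5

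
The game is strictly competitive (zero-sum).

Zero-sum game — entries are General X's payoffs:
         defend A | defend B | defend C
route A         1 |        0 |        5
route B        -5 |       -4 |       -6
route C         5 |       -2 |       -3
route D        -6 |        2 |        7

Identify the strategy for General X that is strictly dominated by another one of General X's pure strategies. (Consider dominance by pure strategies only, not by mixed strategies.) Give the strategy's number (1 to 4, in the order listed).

2

Compare route B with route A: 1 > -5, 0 > -4, 5 > -6.
So route A strictly dominates route B for General X; route B is strictly dominated.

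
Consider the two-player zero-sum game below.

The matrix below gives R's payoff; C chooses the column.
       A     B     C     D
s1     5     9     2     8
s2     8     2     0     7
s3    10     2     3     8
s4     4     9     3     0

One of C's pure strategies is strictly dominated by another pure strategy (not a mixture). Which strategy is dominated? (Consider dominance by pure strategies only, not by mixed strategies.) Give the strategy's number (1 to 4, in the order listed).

1

C prefers columns that give R less. Compare A with C: 2 < 5, 0 < 8, 3 < 10, 3 < 4.
So C strictly dominates A for C; A is strictly dominated.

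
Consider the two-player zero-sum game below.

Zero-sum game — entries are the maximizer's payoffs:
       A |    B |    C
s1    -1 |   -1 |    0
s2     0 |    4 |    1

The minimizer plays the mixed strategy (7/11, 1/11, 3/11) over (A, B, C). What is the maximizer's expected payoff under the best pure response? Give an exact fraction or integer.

s1: (-1)·(7/11) + (-1)·(1/11) + (0)·(3/11) = -8/11.
s2: (0)·(7/11) + (4)·(1/11) + (1)·(3/11) = 7/11.
The best pure response is s2 with expected payoff 7/11.

7/11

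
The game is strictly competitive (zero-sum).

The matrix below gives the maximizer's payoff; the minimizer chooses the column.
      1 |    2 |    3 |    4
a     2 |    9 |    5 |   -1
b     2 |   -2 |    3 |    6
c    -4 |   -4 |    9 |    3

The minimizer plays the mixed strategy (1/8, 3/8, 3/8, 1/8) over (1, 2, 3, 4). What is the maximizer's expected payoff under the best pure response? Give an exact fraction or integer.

43/8

a: (2)·(1/8) + (9)·(3/8) + (5)·(3/8) + (-1)·(1/8) = 43/8.
b: (2)·(1/8) + (-2)·(3/8) + (3)·(3/8) + (6)·(1/8) = 11/8.
c: (-4)·(1/8) + (-4)·(3/8) + (9)·(3/8) + (3)·(1/8) = 7/4.
The best pure response is a with expected payoff 43/8.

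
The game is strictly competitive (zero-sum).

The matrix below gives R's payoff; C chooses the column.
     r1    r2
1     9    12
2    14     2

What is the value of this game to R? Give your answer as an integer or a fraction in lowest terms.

Row minima are 9 and 2, so R's maximin is 9; column maxima are 14 and 12, so C's minimax is 12. These differ, so the equilibrium is in mixed strategies.
Let R play 1 with probability p. C is indifferent when 9p + 14(1−p) = 12p + 2(1−p), giving p = 4/5.
Let C play r1 with probability q. R is indifferent when 9q + 12(1−q) = 14q + 2(1−q), giving q = 2/3.
The value is 9·(2/3) + (12)·(1/3) = 10.

10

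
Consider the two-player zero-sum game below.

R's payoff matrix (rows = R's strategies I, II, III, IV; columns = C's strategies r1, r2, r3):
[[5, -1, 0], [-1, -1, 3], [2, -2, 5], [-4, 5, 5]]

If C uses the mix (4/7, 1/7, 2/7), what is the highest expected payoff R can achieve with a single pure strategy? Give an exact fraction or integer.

19/7

I: (5)·(4/7) + (-1)·(1/7) + (0)·(2/7) = 19/7.
II: (-1)·(4/7) + (-1)·(1/7) + (3)·(2/7) = 1/7.
III: (2)·(4/7) + (-2)·(1/7) + (5)·(2/7) = 16/7.
IV: (-4)·(4/7) + (5)·(1/7) + (5)·(2/7) = -1/7.
The best pure response is I with expected payoff 19/7.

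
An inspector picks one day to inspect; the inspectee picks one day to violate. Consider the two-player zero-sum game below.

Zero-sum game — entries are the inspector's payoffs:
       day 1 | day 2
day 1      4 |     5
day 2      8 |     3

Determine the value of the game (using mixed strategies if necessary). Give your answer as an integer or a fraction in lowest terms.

14/3

Row minima are 4 and 3, so the inspector's maximin is 4; column maxima are 8 and 5, so the inspectee's minimax is 5. These differ, so the equilibrium is in mixed strategies.
Let the inspector play day 1 with probability p. The inspectee is indifferent when 4p + 8(1−p) = 5p + 3(1−p), giving p = 5/6.
Let the inspectee play day 1 with probability q. The inspector is indifferent when 4q + 5(1−q) = 8q + 3(1−q), giving q = 1/3.
The value is 4·(1/3) + (5)·(2/3) = 14/3.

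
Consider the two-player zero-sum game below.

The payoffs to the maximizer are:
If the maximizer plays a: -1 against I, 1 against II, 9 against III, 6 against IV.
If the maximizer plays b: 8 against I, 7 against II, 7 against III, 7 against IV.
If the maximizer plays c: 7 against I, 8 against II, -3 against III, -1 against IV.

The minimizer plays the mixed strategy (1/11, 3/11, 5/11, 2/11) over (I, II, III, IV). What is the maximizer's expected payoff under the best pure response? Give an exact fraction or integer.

a: (-1)·(1/11) + (1)·(3/11) + (9)·(5/11) + (6)·(2/11) = 59/11.
b: (8)·(1/11) + (7)·(3/11) + (7)·(5/11) + (7)·(2/11) = 78/11.
c: (7)·(1/11) + (8)·(3/11) + (-3)·(5/11) + (-1)·(2/11) = 14/11.
The best pure response is b with expected payoff 78/11.

78/11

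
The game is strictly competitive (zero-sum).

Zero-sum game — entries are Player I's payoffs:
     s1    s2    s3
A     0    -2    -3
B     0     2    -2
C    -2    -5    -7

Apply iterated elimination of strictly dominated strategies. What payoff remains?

Row C is strictly dominated by row A (0>-2, -2>-5, -3>-7); eliminate C.
Column s2 is strictly dominated by s3 for Player II (-3<-2, -2<2); eliminate s2.
Column s1 is strictly dominated by s3 for Player II (-3<0, -2<0); eliminate s1.
Row A is strictly dominated by row B (-2>-3); eliminate A.
Only (B, s3) remains, with payoff -2.

-2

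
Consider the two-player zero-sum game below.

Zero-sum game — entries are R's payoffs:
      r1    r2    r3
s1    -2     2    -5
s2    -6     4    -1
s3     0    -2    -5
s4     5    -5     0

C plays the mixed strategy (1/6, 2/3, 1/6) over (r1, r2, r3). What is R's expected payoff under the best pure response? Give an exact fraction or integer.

s1: (-2)·(1/6) + (2)·(2/3) + (-5)·(1/6) = 1/6.
s2: (-6)·(1/6) + (4)·(2/3) + (-1)·(1/6) = 3/2.
s3: (0)·(1/6) + (-2)·(2/3) + (-5)·(1/6) = -13/6.
s4: (5)·(1/6) + (-5)·(2/3) + (0)·(1/6) = -5/2.
The best pure response is s2 with expected payoff 3/2.

3/2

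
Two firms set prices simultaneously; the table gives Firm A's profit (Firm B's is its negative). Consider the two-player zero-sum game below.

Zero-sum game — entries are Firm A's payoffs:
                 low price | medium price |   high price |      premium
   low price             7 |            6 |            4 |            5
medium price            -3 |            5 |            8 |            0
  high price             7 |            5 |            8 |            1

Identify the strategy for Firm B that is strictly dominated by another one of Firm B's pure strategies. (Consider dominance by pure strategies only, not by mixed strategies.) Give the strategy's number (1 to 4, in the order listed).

Firm B prefers columns that give Firm A less. Compare medium price with premium: 5 < 6, 0 < 5, 1 < 5.
So premium strictly dominates medium price for Firm B; medium price is strictly dominated.

2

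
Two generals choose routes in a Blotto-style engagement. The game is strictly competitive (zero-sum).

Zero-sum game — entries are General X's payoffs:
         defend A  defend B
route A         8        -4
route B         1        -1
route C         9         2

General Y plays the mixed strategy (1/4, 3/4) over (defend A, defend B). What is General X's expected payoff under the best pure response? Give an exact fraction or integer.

route A: (8)·(1/4) + (-4)·(3/4) = -1.
route B: (1)·(1/4) + (-1)·(3/4) = -1/2.
route C: (9)·(1/4) + (2)·(3/4) = 15/4.
The best pure response is route C with expected payoff 15/4.

15/4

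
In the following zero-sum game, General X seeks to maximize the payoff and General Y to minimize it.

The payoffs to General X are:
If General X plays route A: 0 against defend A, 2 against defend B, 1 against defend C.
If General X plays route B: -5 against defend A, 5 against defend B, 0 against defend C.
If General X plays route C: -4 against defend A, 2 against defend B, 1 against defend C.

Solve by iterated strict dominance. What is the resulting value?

0

Column defend B is strictly dominated by defend A for General Y (0<2, -5<5, -4<2); eliminate defend B.
Row route B is strictly dominated by row route A (0>-5, 1>0); eliminate route B.
Column defend C is strictly dominated by defend A for General Y (0<1, -4<1); eliminate defend C.
Row route C is strictly dominated by row route A (0>-4); eliminate route C.
Only (route A, defend A) remains, with payoff 0.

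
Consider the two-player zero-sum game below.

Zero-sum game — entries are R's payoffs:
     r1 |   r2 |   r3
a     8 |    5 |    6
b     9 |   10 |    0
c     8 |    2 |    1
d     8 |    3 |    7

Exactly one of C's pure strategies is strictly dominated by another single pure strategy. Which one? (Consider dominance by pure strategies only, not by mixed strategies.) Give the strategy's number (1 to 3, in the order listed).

C prefers columns that give R less. Compare r1 with r3: 6 < 8, 0 < 9, 1 < 8, 7 < 8.
So r3 strictly dominates r1 for C; r1 is strictly dominated.

1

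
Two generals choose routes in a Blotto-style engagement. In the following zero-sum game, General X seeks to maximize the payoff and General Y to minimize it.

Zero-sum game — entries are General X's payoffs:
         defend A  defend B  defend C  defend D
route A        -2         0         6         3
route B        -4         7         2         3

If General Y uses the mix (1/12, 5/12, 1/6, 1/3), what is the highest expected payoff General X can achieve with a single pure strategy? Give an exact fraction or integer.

route A: (-2)·(1/12) + (0)·(5/12) + (6)·(1/6) + (3)·(1/3) = 11/6.
route B: (-4)·(1/12) + (7)·(5/12) + (2)·(1/6) + (3)·(1/3) = 47/12.
The best pure response is route B with expected payoff 47/12.

47/12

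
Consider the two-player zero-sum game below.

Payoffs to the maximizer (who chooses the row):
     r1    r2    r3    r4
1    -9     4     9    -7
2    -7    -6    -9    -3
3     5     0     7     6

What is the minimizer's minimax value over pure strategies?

The worst case (largest entry) in each column is r1: 5, r2: 4, r3: 9, r4: 6.
The best (smallest) of these is 4.

4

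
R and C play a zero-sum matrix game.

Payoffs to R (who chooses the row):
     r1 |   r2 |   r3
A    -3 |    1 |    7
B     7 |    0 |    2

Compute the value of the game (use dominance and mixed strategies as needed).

Column r3 is strictly dominated by r2 for C (it gives R more in every row).
The remaining 2×2 game on (A, B) × (r1, r2) has no saddle point. Let R play A with probability p; indifference gives −3p + 7(1−p) = p, so p = 7/11.
Similarly C's optimal q on r1 is 1/11, and the value is -3·(1/11) + (1)·(10/11) = 7/11.

7/11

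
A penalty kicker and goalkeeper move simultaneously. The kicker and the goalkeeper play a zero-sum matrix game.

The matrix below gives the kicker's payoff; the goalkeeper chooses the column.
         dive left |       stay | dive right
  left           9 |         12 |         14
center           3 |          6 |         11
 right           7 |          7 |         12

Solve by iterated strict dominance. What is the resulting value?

Column dive right is strictly dominated by dive left for the goalkeeper (9<14, 3<11, 7<12); eliminate dive right.
Row right is strictly dominated by row left (9>7, 12>7); eliminate right.
Row center is strictly dominated by row left (9>3, 12>6); eliminate center.
Column stay is strictly dominated by dive left for the goalkeeper (9<12); eliminate stay.
Only (left, dive left) remains, with payoff 9.

9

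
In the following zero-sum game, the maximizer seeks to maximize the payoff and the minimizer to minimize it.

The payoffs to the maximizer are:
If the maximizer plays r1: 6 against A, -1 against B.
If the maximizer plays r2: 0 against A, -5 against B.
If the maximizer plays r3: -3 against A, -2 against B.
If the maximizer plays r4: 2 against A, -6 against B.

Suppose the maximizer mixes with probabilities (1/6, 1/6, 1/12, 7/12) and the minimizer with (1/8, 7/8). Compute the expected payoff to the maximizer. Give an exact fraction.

Against (1/8, 7/8), each row's expected payoff is r1: -1/8; r2: -35/8; r3: -17/8; r4: -5.
Taking the (1/6, 1/6, 1/12, 7/12)-weighted average: (1/6)·(-1/8) + (1/6)·(-35/8) + (1/12)·(-17/8) + (7/12)·(-5) = -123/32.

-123/32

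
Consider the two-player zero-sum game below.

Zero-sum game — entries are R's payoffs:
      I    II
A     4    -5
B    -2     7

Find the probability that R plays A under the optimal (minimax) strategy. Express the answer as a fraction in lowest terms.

Row minima are -5 and -2, so R's maximin is -2; column maxima are 4 and 7, so C's minimax is 4. These differ, so the equilibrium is in mixed strategies.
Let R play A with probability p. C is indifferent when 4p − 2(1−p) = −5p + 7(1−p), giving p = 1/2.

1/2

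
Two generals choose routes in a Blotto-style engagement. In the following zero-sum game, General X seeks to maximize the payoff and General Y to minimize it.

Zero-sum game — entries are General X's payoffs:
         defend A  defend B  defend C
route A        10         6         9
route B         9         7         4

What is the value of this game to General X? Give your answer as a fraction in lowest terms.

Column defend A is strictly dominated by defend C for General Y (it gives General X more in every row).
The remaining 2×2 game on (route A, route B) × (defend B, defend C) has no saddle point. Let General X play route A with probability p; indifference gives 6p + 7(1−p) = 9p + 4(1−p), so p = 1/2.
Similarly General Y's optimal q on defend B is 5/6, and the value is 6·(5/6) + (9)·(1/6) = 13/2.

13/2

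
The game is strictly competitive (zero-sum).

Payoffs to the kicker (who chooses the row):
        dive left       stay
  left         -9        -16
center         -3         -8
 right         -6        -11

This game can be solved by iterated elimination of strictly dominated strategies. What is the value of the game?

-8

Column dive left is strictly dominated by stay for the goalkeeper (-16<-9, -8<-3, -11<-6); eliminate dive left.
Row right is strictly dominated by row center (-8>-11); eliminate right.
Row left is strictly dominated by row center (-8>-16); eliminate left.
Only (center, stay) remains, with payoff -8.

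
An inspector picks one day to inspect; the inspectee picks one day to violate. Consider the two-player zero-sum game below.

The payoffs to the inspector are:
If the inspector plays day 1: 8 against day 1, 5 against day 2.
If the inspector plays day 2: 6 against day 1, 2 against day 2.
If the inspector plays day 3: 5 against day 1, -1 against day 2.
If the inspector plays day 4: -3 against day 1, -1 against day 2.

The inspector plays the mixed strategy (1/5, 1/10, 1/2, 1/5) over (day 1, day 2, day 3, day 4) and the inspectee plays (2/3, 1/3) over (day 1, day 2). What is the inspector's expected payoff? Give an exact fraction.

29/10

Against (2/3, 1/3), each row's expected payoff is day 1: 7; day 2: 14/3; day 3: 3; day 4: -7/3.
Taking the (1/5, 1/10, 1/2, 1/5)-weighted average: (1/5)·(7) + (1/10)·(14/3) + (1/2)·(3) + (1/5)·(-7/3) = 29/10.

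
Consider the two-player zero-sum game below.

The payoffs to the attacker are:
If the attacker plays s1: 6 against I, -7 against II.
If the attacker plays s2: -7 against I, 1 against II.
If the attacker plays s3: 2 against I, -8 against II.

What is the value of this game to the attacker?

-43/21

Row s3 is strictly dominated by row s1, so the attacker never plays it.
The remaining 2×2 game on (s1, s2) × (I, II) has no saddle point. Let the attacker play s1 with probability p; indifference gives 6p − 7(1−p) = −7p + (1−p), so p = 8/21.
Similarly the defender's optimal q on I is 8/21, and the value is 6·(8/21) + (-7)·(13/21) = -43/21.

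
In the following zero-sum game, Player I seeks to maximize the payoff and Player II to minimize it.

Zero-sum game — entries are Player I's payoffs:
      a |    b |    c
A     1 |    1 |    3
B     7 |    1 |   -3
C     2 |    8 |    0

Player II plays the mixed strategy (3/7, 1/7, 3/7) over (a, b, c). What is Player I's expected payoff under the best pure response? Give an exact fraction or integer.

2

A: (1)·(3/7) + (1)·(1/7) + (3)·(3/7) = 13/7.
B: (7)·(3/7) + (1)·(1/7) + (-3)·(3/7) = 13/7.
C: (2)·(3/7) + (8)·(1/7) + (0)·(3/7) = 2.
The best pure response is C with expected payoff 2.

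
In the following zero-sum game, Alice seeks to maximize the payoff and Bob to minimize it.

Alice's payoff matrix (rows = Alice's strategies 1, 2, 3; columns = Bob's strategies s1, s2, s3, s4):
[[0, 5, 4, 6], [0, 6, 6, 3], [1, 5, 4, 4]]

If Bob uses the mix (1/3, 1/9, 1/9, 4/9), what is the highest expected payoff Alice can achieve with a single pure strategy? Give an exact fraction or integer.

11/3

1: (0)·(1/3) + (5)·(1/9) + (4)·(1/9) + (6)·(4/9) = 11/3.
2: (0)·(1/3) + (6)·(1/9) + (6)·(1/9) + (3)·(4/9) = 8/3.
3: (1)·(1/3) + (5)·(1/9) + (4)·(1/9) + (4)·(4/9) = 28/9.
The best pure response is 1 with expected payoff 11/3.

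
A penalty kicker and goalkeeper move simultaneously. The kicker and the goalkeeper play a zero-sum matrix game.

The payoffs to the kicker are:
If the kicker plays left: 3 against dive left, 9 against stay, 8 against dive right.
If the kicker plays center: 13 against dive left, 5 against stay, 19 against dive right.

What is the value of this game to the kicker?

Column dive right is strictly dominated by dive left for the goalkeeper (it gives the kicker more in every row).
The remaining 2×2 game on (left, center) × (dive left, stay) has no saddle point. Let the kicker play left with probability p; indifference gives 3p + 13(1−p) = 9p + 5(1−p), so p = 4/7.
Similarly the goalkeeper's optimal q on dive left is 2/7, and the value is 3·(2/7) + (9)·(5/7) = 51/7.

51/7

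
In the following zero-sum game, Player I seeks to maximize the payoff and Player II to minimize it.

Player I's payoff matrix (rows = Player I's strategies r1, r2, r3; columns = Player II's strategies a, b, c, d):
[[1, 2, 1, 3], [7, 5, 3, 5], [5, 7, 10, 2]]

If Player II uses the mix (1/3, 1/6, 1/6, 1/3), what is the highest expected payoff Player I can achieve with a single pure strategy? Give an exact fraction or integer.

16/3

r1: (1)·(1/3) + (2)·(1/6) + (1)·(1/6) + (3)·(1/3) = 11/6.
r2: (7)·(1/3) + (5)·(1/6) + (3)·(1/6) + (5)·(1/3) = 16/3.
r3: (5)·(1/3) + (7)·(1/6) + (10)·(1/6) + (2)·(1/3) = 31/6.
The best pure response is r2 with expected payoff 16/3.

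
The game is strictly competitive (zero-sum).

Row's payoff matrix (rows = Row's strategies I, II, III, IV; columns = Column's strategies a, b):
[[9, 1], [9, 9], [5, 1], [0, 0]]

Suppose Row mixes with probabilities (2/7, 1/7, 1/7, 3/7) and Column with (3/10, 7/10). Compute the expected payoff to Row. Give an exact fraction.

18/7

Against (3/10, 7/10), each row's expected payoff is I: 17/5; II: 9; III: 11/5; IV: 0.
Taking the (2/7, 1/7, 1/7, 3/7)-weighted average: (2/7)·(17/5) + (1/7)·(9) + (1/7)·(11/5) + (3/7)·(0) = 18/7.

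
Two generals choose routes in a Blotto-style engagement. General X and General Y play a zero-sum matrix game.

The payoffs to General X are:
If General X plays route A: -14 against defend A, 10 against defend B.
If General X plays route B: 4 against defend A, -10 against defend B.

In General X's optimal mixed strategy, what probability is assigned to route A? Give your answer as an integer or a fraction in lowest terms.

Row minima are -14 and -10, so General X's maximin is -10; column maxima are 4 and 10, so General Y's minimax is 4. These differ, so the equilibrium is in mixed strategies.
Let General X play route A with probability p. General Y is indifferent when −14p + 4(1−p) = 10p − 10(1−p), giving p = 7/19.

7/19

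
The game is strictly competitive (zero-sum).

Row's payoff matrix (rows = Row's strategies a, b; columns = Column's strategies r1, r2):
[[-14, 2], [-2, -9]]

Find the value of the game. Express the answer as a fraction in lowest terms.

Row minima are -14 and -9, so Row's maximin is -9; column maxima are -2 and 2, so Column's minimax is -2. These differ, so the equilibrium is in mixed strategies.
Let Row play a with probability p. Column is indifferent when −14p − 2(1−p) = 2p − 9(1−p), giving p = 7/23.
Let Column play r1 with probability q. Row is indifferent when −14q + 2(1−q) = −2q − 9(1−q), giving q = 11/23.
The value is -14·(11/23) + (2)·(12/23) = -130/23.

-130/23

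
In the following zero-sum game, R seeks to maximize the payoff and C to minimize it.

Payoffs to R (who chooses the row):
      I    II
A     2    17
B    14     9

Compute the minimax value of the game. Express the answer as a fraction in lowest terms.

Row minima are 2 and 9, so R's maximin is 9; column maxima are 14 and 17, so C's minimax is 14. These differ, so the equilibrium is in mixed strategies.
Let R play A with probability p. C is indifferent when 2p + 14(1−p) = 17p + 9(1−p), giving p = 1/4.
Let C play I with probability q. R is indifferent when 2q + 17(1−q) = 14q + 9(1−q), giving q = 2/5.
The value is 2·(2/5) + (17)·(3/5) = 11.

11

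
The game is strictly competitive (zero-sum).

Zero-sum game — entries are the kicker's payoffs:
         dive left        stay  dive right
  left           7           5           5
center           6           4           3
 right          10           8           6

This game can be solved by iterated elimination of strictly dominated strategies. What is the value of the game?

6

Column dive left is strictly dominated by stay for the goalkeeper (5<7, 4<6, 8<10); eliminate dive left.
Row left is strictly dominated by row right (8>5, 6>5); eliminate left.
Column stay is strictly dominated by dive right for the goalkeeper (3<4, 6<8); eliminate stay.
Row center is strictly dominated by row right (6>3); eliminate center.
Only (right, dive right) remains, with payoff 6.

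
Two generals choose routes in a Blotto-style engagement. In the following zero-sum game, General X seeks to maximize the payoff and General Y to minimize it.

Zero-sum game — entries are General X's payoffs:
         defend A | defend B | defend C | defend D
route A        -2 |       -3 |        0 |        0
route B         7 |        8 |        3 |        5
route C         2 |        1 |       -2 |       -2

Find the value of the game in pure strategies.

Row minima: -3, 3, -2 → General X's maximin is 3.
Column maxima: 7, 8, 3, 5 → General Y's minimax is 3.
They coincide at (route B, defend C), so the value is 3.

3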